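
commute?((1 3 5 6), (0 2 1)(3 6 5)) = no:(1 3 5 6)*(0 2 1)(3 6 5) = (0 2 1 6), (0 2 1)(3 6 5)*(1 3 5 6) = (0 2 3 1)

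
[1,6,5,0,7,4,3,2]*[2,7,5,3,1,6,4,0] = [7,4,6,2,0,1,3,5]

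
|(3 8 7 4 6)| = 5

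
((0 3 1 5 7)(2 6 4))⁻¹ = (0 7 5 1 3)(2 4 6)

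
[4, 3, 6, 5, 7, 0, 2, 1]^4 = [3, 4, 2, 7, 5, 1, 6, 0]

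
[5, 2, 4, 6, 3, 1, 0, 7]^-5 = [1, 4, 3, 0, 6, 2, 5, 7]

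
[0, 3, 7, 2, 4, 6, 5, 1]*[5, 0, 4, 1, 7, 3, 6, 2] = [5, 1, 2, 4, 7, 6, 3, 0]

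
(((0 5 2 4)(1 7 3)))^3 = (0 4 2 5)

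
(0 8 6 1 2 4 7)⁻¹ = (0 7 4 2 1 6 8)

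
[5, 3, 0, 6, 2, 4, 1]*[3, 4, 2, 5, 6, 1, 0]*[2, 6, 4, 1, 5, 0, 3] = [6, 0, 1, 2, 4, 3, 5]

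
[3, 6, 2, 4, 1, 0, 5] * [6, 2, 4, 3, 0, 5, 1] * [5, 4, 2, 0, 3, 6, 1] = [0, 4, 3, 5, 2, 1, 6]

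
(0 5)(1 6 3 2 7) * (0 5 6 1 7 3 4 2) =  (0 6 4 2 3)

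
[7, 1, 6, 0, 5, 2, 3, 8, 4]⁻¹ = [3, 1, 5, 6, 8, 4, 2, 0, 7]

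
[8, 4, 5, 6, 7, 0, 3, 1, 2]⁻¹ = [5, 7, 8, 6, 1, 2, 3, 4, 0]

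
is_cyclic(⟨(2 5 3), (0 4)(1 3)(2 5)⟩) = no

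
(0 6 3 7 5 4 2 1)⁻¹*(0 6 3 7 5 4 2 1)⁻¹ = (0 2 5 3)(1 4 7 6)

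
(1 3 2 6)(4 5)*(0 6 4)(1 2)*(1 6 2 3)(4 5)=(0 2 5)(3 6)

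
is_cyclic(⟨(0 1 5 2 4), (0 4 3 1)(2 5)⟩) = no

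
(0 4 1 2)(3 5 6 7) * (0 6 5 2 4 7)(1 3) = (0 7 1 4 3 2 6)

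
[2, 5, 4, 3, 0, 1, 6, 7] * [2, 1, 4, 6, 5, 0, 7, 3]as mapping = [0→4, 1→0, 2→5, 3→6, 4→2, 5→1, 6→7, 7→3]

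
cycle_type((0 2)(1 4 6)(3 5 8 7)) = 2.3.4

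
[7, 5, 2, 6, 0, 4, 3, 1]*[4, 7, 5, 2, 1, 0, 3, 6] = [6, 0, 5, 3, 4, 1, 2, 7]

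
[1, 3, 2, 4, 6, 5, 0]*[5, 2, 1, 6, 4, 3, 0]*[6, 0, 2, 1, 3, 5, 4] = [2, 4, 0, 3, 6, 1, 5]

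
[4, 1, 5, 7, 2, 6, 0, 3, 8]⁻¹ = [6, 1, 4, 7, 0, 2, 5, 3, 8]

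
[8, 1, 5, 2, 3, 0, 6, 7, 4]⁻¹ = [5, 1, 3, 4, 8, 2, 6, 7, 0]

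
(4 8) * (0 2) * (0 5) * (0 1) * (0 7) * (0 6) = (0 2 5 1 7 6)(4 8)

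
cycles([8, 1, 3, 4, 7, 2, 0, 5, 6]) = (0 8 6) (2 3 4 7 5) 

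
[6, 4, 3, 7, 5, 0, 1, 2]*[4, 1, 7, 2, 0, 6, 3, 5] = [3, 0, 2, 5, 6, 4, 1, 7]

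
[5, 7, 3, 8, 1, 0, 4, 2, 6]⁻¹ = [5, 4, 7, 2, 6, 0, 8, 1, 3]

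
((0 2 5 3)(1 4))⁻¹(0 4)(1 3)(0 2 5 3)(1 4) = (0 4)(1 2)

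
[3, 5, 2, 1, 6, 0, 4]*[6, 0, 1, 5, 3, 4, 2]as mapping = [0→5, 1→4, 2→1, 3→0, 4→2, 5→6, 6→3]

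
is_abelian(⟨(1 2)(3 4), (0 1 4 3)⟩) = no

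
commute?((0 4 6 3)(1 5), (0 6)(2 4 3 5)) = no:(0 4 6 3)(1 5) * (0 6)(2 4 3 5) = (0 3 6 5 1 2 4), (0 6)(2 4 3 5) * (0 4 6 3)(1 5) = (0 3 1 5 2 6 4)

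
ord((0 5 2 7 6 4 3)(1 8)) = 14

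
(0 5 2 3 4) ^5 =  () 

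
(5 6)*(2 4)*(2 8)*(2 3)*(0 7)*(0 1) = (0 7 1)(2 4 8 3)(5 6)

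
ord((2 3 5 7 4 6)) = 6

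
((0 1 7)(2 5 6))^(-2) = (0 1 7)(2 5 6)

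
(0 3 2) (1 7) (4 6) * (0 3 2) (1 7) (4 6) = (0 2 3) 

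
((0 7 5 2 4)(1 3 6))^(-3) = (0 5 4 7 2)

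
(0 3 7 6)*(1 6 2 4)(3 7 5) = (0 7 2 4 1 6)(3 5)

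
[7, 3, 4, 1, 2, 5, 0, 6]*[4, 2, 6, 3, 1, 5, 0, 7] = [7, 3, 1, 2, 6, 5, 4, 0] 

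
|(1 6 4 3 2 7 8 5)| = 8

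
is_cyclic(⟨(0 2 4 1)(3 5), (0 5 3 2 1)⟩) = no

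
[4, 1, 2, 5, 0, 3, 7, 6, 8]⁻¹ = [4, 1, 2, 5, 0, 3, 7, 6, 8]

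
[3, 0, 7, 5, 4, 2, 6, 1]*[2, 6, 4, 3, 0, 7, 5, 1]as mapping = [0→3, 1→2, 2→1, 3→7, 4→0, 5→4, 6→5, 7→6]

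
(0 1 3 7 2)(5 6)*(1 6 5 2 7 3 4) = (0 6 2)(1 4)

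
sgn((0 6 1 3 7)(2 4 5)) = 1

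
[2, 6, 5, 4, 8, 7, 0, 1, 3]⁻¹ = [6, 7, 0, 8, 3, 2, 1, 5, 4]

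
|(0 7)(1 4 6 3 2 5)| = 6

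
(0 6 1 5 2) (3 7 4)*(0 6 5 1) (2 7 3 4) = (0 5 7 2 6) 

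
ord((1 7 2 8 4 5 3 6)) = 8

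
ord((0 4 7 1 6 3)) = 6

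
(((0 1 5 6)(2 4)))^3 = (0 6 5 1)(2 4)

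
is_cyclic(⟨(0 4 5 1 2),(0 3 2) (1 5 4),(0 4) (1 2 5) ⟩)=no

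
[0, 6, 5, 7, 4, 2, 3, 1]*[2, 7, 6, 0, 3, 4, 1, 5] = [2, 1, 4, 5, 3, 6, 0, 7]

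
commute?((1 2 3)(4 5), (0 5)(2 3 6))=no:(1 2 3)(4 5) * (0 5)(2 3 6)=(0 5 4)(1 3)(2 6), (0 5)(2 3 6) * (1 2 3)(4 5)=(0 4 5)(1 2)(3 6)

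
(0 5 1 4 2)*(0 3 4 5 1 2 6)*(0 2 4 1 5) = (0 5 4 6 2 3 1)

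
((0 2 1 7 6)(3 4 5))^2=(0 1 6 2 7)(3 5 4)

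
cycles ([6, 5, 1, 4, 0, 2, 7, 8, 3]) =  (0 6 7 8 3 4)(1 5 2)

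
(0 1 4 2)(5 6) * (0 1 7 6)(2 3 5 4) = (0 7 6 4 3 5)(1 2)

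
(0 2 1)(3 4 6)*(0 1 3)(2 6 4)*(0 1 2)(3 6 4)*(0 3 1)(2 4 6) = (0 6)(1 4)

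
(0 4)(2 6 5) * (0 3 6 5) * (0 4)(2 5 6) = (2 6 4 3)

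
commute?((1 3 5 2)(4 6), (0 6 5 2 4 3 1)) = no:(1 3 5 2)(4 6)*(0 6 5 2 4 3 1) = (0 6 3 2)(4 5), (0 6 5 2 4 3 1)*(1 3 5 2)(4 6) = (0 4 5 1)(2 6)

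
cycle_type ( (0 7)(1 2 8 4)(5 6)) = 2^2.4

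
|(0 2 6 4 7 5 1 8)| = 8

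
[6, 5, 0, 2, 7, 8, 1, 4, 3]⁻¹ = [2, 6, 3, 8, 7, 1, 0, 4, 5]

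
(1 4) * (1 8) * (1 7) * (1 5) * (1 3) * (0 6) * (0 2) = (0 6 2)(1 4 8 7 5 3)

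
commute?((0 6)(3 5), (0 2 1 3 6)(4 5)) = no:(0 6)(3 5) * (0 2 1 3 6)(4 5) = (1 3 4 5 6 2), (0 2 1 3 6)(4 5) * (0 6)(3 5) = (0 2 1 5 4 3)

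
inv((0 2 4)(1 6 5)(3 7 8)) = (0 4 2)(1 5 6)(3 8 7)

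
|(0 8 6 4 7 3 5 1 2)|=9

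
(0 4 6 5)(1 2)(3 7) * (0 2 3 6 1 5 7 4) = (1 3 4)(2 5)(6 7)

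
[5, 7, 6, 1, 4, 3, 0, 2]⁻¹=[6, 3, 7, 5, 4, 0, 2, 1]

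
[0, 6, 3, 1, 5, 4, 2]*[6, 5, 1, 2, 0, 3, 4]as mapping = [0→6, 1→4, 2→2, 3→5, 4→3, 5→0, 6→1]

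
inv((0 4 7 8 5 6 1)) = (0 1 6 5 8 7 4)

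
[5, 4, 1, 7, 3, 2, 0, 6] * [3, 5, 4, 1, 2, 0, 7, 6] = [0, 2, 5, 6, 1, 4, 3, 7]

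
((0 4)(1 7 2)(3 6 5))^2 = (1 2 7)(3 5 6)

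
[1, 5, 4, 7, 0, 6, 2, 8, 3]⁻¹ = [4, 0, 6, 8, 2, 1, 5, 3, 7]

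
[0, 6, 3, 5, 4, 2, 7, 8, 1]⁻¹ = [0, 8, 5, 2, 4, 3, 1, 6, 7]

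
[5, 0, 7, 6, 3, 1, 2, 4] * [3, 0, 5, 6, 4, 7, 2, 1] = [7, 3, 1, 2, 6, 0, 5, 4]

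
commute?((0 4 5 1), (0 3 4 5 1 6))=no:(0 4 5 1)*(0 3 4 5 1 6)=(0 5 6)(1 3 4), (0 3 4 5 1 6)*(0 4 5 1)=(0 3 5)(1 6 4)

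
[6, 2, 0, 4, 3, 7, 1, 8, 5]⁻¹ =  [2, 6, 1, 4, 3, 8, 0, 5, 7]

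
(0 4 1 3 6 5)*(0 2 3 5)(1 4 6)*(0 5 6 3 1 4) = (0 3 4)(1 6 5 2)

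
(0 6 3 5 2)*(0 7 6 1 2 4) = (0 1 2 7 6 3 5 4)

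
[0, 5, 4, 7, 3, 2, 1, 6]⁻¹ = [0, 6, 5, 4, 2, 1, 7, 3]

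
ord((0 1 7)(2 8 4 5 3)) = 15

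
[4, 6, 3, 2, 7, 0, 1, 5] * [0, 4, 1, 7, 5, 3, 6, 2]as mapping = [0→5, 1→6, 2→7, 3→1, 4→2, 5→0, 6→4, 7→3]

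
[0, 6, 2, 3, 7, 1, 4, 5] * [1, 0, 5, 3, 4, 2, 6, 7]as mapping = [0→1, 1→6, 2→5, 3→3, 4→7, 5→0, 6→4, 7→2]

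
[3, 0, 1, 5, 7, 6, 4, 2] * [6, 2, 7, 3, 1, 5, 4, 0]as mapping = [0→3, 1→6, 2→2, 3→5, 4→0, 5→4, 6→1, 7→7]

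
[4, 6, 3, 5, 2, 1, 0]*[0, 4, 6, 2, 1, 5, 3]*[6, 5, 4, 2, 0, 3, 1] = [5, 2, 4, 3, 1, 0, 6]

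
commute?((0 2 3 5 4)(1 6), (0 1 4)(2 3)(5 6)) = no:(0 2 3 5 4)(1 6)*(0 1 4)(2 3)(5 6) = (0 3 6 4 1 5), (0 1 4)(2 3)(5 6)*(0 2 3 5 4)(1 6) = (0 6 4 2 5 1)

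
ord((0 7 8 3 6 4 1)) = 7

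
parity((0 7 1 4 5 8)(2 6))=even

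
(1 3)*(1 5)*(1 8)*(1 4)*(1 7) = (1 3 5 8 4 7) 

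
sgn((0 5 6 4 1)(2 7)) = -1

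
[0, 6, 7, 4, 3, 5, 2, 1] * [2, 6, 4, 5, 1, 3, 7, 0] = [2, 7, 0, 1, 5, 3, 4, 6]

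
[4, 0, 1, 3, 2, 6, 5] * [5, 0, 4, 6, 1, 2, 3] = [1, 5, 0, 6, 4, 3, 2]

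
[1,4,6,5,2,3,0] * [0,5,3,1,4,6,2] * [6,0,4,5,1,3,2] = [3,1,4,2,5,0,6]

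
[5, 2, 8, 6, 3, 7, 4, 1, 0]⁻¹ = [8, 7, 1, 4, 6, 0, 3, 5, 2]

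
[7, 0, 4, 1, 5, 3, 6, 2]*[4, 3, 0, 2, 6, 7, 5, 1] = [1, 4, 6, 3, 7, 2, 5, 0]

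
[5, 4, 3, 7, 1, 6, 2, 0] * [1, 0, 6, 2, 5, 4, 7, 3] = [4, 5, 2, 3, 0, 7, 6, 1] 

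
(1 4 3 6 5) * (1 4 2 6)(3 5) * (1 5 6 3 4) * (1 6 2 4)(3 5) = (1 4 2 5 6)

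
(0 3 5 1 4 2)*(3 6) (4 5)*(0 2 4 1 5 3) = (0 6) (1 3) 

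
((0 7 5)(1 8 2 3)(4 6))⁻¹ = (0 5 7)(1 3 2 8)(4 6)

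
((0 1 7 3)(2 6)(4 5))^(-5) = (0 3 7 1)(2 6)(4 5)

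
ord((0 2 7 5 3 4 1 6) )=8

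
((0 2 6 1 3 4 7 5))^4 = (0 3)(1 5)(2 4)(6 7)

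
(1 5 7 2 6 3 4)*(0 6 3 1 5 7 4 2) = (0 6 1 7)(2 3)(4 5)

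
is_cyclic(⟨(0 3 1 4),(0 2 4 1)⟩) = no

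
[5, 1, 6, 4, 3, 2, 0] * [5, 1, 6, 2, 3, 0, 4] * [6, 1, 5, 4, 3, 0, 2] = [6, 1, 3, 4, 5, 2, 0]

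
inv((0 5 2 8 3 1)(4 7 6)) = (0 1 3 8 2 5)(4 6 7)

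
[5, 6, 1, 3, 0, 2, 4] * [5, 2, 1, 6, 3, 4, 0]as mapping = [0→4, 1→0, 2→2, 3→6, 4→5, 5→1, 6→3]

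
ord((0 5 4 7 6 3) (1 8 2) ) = 6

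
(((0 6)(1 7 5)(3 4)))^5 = (0 6)(1 5 7)(3 4)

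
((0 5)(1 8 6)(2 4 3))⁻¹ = (0 5)(1 6 8)(2 3 4)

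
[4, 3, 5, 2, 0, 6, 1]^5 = [4, 1, 2, 3, 0, 5, 6]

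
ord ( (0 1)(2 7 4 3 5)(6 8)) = 10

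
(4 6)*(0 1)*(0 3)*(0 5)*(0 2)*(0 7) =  (0 1 3 5 2 7)(4 6)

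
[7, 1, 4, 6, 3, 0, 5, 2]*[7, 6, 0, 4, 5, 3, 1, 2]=[2, 6, 5, 1, 4, 7, 3, 0]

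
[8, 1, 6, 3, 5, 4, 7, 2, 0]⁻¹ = [8, 1, 7, 3, 5, 4, 2, 6, 0]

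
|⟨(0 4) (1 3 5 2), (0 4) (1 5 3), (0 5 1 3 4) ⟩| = 720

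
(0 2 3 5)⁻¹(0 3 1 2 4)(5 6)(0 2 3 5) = (0 6)(1 3 4 2 5)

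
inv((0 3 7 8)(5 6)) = (0 8 7 3)(5 6)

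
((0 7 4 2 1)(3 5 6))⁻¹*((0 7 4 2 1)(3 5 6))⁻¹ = (0 2 7 1 4)(3 5 6)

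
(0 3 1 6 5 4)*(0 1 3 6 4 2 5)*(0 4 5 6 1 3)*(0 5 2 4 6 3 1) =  (1 2 3 5 4)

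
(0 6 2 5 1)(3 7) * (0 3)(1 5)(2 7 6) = (0 2 1 3 6 7)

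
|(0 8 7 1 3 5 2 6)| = 8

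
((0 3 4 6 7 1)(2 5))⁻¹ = (0 1 7 6 4 3)(2 5)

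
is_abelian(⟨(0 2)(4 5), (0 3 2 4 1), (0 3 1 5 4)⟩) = no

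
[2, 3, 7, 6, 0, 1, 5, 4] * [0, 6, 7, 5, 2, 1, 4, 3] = [7, 5, 3, 4, 0, 6, 1, 2]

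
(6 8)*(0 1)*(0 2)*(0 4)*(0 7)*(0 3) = (0 1 2 4 7 3)(6 8)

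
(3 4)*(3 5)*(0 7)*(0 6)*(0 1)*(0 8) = (0 7 6 1 8)(3 4 5)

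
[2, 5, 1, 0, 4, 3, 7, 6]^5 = [0, 1, 2, 3, 4, 5, 7, 6]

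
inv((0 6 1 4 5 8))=(0 8 5 4 1 6)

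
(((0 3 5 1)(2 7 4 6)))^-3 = (0 3 5 1)(2 7 4 6)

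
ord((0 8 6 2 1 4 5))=7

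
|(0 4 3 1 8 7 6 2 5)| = 9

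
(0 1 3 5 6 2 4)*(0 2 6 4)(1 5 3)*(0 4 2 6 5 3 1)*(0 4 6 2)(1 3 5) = (0 5)(1 4 2 6)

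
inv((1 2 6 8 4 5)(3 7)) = (1 5 4 8 6 2)(3 7)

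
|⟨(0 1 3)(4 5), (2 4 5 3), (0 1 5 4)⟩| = 720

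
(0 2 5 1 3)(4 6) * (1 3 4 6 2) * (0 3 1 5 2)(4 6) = (0 5 1 6 4)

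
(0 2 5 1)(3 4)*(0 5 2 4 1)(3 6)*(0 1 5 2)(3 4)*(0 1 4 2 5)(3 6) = (0 6 2 1 5 4 3)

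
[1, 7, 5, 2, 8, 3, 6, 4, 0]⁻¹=[8, 0, 3, 5, 7, 2, 6, 1, 4]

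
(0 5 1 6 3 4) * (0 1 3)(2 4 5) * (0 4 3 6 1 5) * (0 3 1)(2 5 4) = (0 5 6 2 1)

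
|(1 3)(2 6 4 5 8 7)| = 6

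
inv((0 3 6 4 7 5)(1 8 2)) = (0 5 7 4 6 3)(1 2 8)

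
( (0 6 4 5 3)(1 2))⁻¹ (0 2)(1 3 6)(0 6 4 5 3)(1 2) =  (0 4 2)(1 6)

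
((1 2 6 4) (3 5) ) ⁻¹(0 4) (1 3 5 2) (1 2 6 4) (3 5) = (0 1) (2 5 3 6) 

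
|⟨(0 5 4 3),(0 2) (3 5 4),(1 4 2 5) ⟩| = 720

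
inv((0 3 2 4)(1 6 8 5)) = (0 4 2 3)(1 5 8 6)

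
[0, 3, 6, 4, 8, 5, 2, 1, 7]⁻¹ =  [0, 7, 6, 1, 3, 5, 2, 8, 4]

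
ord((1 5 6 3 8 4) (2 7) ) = 6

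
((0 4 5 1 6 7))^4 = (0 6 5)(1 4 7)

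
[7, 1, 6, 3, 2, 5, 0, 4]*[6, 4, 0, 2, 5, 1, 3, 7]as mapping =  [0→7, 1→4, 2→3, 3→2, 4→0, 5→1, 6→6, 7→5]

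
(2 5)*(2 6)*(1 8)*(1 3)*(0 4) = (0 4)(1 8 3)(2 5 6)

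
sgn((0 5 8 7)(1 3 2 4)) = 1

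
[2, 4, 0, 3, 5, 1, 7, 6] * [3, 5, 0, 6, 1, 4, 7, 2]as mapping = [0→0, 1→1, 2→3, 3→6, 4→4, 5→5, 6→2, 7→7]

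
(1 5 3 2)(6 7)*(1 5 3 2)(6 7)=(1 3)(2 5)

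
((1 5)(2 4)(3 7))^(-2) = ()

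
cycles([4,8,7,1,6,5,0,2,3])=(0 4 6)(1 8 3)(2 7)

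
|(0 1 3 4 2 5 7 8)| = 8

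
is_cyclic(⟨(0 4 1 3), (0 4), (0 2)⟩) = no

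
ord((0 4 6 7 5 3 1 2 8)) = 9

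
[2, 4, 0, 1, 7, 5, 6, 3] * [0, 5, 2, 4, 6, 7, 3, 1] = [2, 6, 0, 5, 1, 7, 3, 4]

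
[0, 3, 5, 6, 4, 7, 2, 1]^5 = [0, 7, 6, 1, 4, 2, 3, 5]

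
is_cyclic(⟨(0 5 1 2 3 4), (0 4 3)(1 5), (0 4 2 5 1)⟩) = no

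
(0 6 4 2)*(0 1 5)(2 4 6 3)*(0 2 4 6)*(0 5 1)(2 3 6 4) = (0 6 5 3 2)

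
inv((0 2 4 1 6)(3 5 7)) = (0 6 1 4 2)(3 7 5)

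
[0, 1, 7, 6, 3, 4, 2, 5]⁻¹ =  [0, 1, 6, 4, 5, 7, 3, 2]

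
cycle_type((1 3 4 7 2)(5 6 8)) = 3.5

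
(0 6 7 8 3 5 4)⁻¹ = (0 4 5 3 8 7 6)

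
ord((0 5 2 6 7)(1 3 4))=15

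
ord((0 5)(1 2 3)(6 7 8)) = 6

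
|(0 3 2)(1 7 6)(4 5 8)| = 3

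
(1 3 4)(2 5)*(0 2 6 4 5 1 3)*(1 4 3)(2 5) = (0 5 6 3 2 4 1)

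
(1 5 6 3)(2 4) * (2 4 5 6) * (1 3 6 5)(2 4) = (1 5 4 2)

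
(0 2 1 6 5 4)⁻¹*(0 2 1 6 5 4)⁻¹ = (0 5 1)(2 4 6)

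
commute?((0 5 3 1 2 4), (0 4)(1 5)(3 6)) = no:(0 5 3 1 2 4)*(0 4)(1 5)(3 6) = (0 1 2)(3 5 6), (0 4)(1 5)(3 6)*(0 5 3 1 2 4) = (1 3 6)(2 4 5)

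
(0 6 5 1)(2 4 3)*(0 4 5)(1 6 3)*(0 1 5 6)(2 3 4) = (0 4 5)(1 2 6)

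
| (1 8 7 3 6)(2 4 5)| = 15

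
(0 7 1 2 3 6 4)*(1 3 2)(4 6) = (0 7 3 4)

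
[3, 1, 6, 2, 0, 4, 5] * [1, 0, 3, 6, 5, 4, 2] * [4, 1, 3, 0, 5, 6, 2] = [2, 4, 3, 0, 1, 6, 5]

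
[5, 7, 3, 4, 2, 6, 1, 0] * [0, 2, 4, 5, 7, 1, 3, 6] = [1, 6, 5, 7, 4, 3, 2, 0] 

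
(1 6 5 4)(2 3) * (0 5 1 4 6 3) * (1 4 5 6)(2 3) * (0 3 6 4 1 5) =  (0 4)(1 2 3 6)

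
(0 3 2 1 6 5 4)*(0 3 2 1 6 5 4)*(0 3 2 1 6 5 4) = (0 1 4 2 5 3 6)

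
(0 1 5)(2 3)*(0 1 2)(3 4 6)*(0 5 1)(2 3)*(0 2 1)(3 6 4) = (0 6 1)(2 3 5)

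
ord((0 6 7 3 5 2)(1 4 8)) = 6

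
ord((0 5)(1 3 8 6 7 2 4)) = 14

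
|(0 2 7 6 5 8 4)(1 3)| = 14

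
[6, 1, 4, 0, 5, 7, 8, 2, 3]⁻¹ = [3, 1, 7, 8, 2, 4, 0, 5, 6]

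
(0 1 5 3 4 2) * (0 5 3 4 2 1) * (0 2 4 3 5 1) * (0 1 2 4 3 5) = (0 4 1)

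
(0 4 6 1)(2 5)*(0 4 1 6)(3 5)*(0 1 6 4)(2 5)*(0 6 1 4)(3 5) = (0 1 6)(2 5 3)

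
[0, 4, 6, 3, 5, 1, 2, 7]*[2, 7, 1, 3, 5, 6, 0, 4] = [2, 5, 0, 3, 6, 7, 1, 4]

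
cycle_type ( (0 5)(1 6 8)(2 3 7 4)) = 2.3.4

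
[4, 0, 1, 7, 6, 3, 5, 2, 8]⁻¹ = [1, 2, 7, 5, 0, 6, 4, 3, 8]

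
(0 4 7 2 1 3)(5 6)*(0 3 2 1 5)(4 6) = (0 6)(1 2 5 4 7)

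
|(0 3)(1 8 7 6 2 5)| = 6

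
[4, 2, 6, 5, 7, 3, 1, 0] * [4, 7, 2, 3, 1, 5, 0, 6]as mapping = [0→1, 1→2, 2→0, 3→5, 4→6, 5→3, 6→7, 7→4]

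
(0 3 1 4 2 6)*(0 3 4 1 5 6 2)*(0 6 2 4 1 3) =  (0 1 3 5 2 4 6)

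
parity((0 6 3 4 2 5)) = odd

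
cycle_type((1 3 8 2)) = 4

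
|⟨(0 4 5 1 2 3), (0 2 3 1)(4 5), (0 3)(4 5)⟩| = 720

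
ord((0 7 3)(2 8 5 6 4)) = 15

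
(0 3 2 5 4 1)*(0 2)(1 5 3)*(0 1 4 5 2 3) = (0 4 2)(1 3)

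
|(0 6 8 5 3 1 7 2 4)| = 9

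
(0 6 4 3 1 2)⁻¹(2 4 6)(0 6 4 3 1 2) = (0 3 4)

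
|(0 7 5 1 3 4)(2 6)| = 6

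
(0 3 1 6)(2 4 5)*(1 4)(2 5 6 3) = (0 2 1 3 4 6)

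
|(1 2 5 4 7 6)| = 6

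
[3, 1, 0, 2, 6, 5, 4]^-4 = [2, 1, 3, 0, 4, 5, 6]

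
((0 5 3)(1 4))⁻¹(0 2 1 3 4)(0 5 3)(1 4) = (0 1 5 2 4)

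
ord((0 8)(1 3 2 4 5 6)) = 6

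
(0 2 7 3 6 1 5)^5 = (0 1 3 2 5 6 7)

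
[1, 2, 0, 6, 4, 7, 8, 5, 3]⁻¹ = [2, 0, 1, 8, 4, 7, 3, 5, 6]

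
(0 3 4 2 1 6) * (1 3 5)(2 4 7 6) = (0 5 1 2 3 7 6)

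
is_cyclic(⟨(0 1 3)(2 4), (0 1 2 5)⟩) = no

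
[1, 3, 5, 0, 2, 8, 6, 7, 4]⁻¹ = [3, 0, 4, 1, 8, 2, 6, 7, 5]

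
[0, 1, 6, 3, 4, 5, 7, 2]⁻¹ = [0, 1, 7, 3, 4, 5, 2, 6]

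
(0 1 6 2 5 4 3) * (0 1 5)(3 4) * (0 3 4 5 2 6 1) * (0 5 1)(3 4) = (0 2 4 1)(3 5)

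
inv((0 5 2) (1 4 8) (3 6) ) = (0 2 5) (1 8 4) (3 6) 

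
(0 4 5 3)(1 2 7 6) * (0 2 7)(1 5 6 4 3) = (0 3 2)(1 7 4 6 5)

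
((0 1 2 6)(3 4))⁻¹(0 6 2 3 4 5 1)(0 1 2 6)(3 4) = (0 6 4 3 5 2 1)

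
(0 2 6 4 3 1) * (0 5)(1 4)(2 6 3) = (0 6 1 5)(2 3 4)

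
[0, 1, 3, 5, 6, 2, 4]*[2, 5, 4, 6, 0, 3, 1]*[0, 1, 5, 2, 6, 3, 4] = [5, 3, 4, 2, 1, 6, 0]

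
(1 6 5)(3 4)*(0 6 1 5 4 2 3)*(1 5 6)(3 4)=(0 1 5 6 3 2 4)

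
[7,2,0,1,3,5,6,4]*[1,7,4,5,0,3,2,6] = [6,4,1,7,5,3,2,0]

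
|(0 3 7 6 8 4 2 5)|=8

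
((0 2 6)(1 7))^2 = (0 6 2)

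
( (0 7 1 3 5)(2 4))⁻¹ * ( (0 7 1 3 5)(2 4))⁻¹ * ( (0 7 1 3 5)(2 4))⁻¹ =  (0 1 5 7 3)(2 4)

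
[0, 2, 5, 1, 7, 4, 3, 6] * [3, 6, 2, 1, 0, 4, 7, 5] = [3, 2, 4, 6, 5, 0, 1, 7]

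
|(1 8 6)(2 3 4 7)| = 12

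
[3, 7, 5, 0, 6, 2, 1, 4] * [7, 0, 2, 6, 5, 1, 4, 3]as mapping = [0→6, 1→3, 2→1, 3→7, 4→4, 5→2, 6→0, 7→5]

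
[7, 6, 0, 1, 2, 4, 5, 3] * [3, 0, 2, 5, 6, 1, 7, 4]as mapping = [0→4, 1→7, 2→3, 3→0, 4→2, 5→6, 6→1, 7→5]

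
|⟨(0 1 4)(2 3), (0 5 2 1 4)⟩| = 720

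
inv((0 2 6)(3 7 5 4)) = (0 6 2)(3 4 5 7)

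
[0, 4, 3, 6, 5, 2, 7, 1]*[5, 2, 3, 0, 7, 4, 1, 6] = [5, 7, 0, 1, 4, 3, 6, 2]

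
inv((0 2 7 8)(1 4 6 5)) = (0 8 7 2)(1 5 6 4)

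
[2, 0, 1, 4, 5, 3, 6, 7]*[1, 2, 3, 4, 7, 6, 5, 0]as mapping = [0→3, 1→1, 2→2, 3→7, 4→6, 5→4, 6→5, 7→0]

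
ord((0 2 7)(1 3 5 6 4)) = 15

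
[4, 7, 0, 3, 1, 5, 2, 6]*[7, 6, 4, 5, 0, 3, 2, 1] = [0, 1, 7, 5, 6, 3, 4, 2]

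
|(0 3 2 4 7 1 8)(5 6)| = 14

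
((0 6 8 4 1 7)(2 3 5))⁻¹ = (0 7 1 4 8 6)(2 5 3)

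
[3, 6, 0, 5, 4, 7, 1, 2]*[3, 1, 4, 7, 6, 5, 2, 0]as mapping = [0→7, 1→2, 2→3, 3→5, 4→6, 5→0, 6→1, 7→4]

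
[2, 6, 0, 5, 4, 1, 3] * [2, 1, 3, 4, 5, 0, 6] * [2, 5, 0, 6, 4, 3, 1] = [6, 1, 0, 2, 3, 5, 4]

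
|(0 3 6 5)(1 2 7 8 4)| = 20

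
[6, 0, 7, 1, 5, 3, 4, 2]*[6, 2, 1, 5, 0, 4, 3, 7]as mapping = [0→3, 1→6, 2→7, 3→2, 4→4, 5→5, 6→0, 7→1]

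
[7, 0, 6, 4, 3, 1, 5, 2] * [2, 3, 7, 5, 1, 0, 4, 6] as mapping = [0→6, 1→2, 2→4, 3→1, 4→5, 5→3, 6→0, 7→7] 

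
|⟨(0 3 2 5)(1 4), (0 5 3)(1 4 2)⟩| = 360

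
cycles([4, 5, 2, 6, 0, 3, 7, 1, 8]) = (0 4)(1 5 3 6 7)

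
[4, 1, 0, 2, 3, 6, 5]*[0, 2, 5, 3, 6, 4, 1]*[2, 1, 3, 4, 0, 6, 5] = [5, 3, 2, 6, 4, 1, 0]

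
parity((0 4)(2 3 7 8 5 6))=even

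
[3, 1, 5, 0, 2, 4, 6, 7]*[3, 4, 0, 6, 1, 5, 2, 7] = [6, 4, 5, 3, 0, 1, 2, 7]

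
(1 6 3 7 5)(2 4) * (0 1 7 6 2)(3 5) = (0 1 2 4)(3 6 5 7)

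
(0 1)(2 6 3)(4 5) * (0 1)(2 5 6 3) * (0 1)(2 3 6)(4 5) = (0 1)(2 6 3 4)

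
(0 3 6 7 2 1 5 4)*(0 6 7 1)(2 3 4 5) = (0 4 6 1 2)(3 7)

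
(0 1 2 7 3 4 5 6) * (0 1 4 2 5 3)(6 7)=(0 4 3 2 6 1 5 7)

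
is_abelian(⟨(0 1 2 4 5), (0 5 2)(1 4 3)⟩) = no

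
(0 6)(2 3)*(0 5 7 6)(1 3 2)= (1 3)(5 7 6)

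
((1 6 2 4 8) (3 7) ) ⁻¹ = (1 8 4 2 6) (3 7) 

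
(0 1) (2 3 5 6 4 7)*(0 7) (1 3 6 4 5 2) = (0 3 2 6 5 4) (1 7) 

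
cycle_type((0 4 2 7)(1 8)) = 2.4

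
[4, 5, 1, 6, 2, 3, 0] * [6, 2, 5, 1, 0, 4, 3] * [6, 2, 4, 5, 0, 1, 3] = [6, 0, 4, 5, 1, 2, 3]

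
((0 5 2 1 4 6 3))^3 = (0 1 3 2 6 5 4)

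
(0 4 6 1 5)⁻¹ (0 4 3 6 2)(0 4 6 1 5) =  (1 2 4 6 3)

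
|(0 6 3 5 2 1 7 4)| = 8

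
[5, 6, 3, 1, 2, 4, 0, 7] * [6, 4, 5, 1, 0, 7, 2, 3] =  [7, 2, 1, 4, 5, 0, 6, 3]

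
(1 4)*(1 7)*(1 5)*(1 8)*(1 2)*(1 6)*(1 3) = (1 4 7 5 8 2 6 3)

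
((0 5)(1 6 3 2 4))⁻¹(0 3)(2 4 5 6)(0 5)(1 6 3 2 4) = (0 3 4 1)(2 5)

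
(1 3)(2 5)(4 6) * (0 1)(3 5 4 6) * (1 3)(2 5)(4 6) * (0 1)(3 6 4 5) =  (0 6 5 3 1 2 4)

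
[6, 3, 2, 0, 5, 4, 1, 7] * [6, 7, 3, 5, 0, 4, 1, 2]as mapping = [0→1, 1→5, 2→3, 3→6, 4→4, 5→0, 6→7, 7→2]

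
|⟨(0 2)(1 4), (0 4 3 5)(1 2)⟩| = 36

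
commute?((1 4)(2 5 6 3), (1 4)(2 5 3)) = no:(1 4)(2 5 6 3)*(1 4)(2 5 3) = (2 3 5 6), (1 4)(2 5 3)*(1 4)(2 5 6 3) = (2 6 3 5)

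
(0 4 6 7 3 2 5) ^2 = (0 6 3 5 4 7 2) 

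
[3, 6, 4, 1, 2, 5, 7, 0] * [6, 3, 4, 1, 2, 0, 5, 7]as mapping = [0→1, 1→5, 2→2, 3→3, 4→4, 5→0, 6→7, 7→6]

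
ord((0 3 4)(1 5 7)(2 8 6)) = 3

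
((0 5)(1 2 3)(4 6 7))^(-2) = (1 2 3)(4 6 7)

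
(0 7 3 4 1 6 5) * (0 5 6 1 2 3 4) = (0 7 4 2 3) 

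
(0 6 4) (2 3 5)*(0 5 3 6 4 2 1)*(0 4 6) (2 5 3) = (0 6 5 1 4 3 2) 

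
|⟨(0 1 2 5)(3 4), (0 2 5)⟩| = 24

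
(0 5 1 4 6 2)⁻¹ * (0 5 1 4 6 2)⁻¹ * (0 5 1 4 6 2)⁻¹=(0 4)(1 2)(5 6)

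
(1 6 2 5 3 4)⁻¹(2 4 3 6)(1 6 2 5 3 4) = (1 4 2 5)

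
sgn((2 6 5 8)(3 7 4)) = -1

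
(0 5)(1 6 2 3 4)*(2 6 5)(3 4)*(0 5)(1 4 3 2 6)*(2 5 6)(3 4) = (0 2 4 3 5 6 1)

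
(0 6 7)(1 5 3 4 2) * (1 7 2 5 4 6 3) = (0 3 6 2 7)(1 4 5)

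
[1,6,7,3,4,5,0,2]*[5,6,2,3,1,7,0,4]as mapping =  [0→6,1→0,2→4,3→3,4→1,5→7,6→5,7→2]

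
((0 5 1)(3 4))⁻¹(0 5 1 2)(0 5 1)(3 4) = (0 2 5 1)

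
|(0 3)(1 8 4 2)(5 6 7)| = 12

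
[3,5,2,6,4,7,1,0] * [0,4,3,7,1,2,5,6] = [7,2,3,5,1,6,4,0]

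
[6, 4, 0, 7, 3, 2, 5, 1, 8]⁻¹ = [2, 7, 5, 4, 1, 6, 0, 3, 8]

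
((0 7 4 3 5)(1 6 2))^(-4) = (0 7 4 3 5)(1 2 6)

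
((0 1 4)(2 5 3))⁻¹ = (0 4 1)(2 3 5)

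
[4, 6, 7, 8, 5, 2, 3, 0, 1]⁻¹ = [7, 8, 5, 6, 0, 4, 1, 2, 3]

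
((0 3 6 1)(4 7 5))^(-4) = (4 5 7)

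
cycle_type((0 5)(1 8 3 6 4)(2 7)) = 2^2.5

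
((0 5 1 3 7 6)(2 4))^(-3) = (0 3)(1 6)(2 4)(5 7)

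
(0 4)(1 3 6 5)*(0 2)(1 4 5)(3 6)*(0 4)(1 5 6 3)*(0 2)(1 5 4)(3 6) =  (0 3 5 2 1 6 4)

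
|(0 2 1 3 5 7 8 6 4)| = 9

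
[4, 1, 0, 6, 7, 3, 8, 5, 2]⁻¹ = [2, 1, 8, 5, 0, 7, 3, 4, 6]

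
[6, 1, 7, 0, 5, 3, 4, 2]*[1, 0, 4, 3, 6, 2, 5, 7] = [5, 0, 7, 1, 2, 3, 6, 4]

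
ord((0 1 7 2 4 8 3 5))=8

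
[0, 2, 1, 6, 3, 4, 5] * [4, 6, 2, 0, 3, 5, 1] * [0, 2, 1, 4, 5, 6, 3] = [5, 1, 3, 2, 0, 4, 6]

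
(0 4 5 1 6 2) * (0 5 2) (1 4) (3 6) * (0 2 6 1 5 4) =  (0 5) (1 3) (2 4 6) 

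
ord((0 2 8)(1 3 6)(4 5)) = 6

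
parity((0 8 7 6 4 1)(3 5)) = even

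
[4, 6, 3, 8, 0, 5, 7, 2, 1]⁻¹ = [4, 8, 7, 2, 0, 5, 1, 6, 3]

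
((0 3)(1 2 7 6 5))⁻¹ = (0 3)(1 5 6 7 2)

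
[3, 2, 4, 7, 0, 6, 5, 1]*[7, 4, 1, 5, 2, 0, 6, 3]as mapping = [0→5, 1→1, 2→2, 3→3, 4→7, 5→6, 6→0, 7→4]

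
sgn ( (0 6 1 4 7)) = 1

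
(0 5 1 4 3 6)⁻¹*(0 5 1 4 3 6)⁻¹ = (0 3 1)(4 5 6)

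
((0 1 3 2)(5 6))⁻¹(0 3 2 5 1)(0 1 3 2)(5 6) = (0 6 3 1 2)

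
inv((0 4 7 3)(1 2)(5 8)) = (0 3 7 4)(1 2)(5 8)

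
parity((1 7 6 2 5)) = even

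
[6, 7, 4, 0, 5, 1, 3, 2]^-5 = [6, 1, 2, 0, 4, 5, 3, 7]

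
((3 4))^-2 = ()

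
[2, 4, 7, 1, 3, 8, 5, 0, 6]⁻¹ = [7, 3, 0, 4, 1, 6, 8, 2, 5]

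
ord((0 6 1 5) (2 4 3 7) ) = 4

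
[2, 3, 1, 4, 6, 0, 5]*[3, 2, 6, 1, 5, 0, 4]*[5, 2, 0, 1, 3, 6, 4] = [4, 2, 0, 6, 3, 1, 5]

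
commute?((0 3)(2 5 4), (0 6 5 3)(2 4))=no:(0 3)(2 5 4)*(0 6 5 3)(2 4)=(2 3 6 5), (0 6 5 3)(2 4)*(0 3)(2 5 4)=(0 6 4 5)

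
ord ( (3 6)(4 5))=2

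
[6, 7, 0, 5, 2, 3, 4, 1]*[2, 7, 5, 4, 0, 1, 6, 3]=[6, 3, 2, 1, 5, 4, 0, 7]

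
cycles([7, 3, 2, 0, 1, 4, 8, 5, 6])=(0 7 5 4 1 3)(6 8)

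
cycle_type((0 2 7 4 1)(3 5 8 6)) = 4.5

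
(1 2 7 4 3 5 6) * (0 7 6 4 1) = (0 7 1 2 6)(3 5 4)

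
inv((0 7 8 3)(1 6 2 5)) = (0 3 8 7)(1 5 2 6)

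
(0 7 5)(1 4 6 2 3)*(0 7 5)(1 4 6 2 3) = (0 5 7)(1 6 3 4 2)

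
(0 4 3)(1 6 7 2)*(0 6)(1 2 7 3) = (0 4 1)(3 6)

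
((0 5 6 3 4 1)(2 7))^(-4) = (0 6 4)(1 5 3)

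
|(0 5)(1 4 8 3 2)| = 10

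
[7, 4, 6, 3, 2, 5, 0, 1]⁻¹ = [6, 7, 4, 3, 1, 5, 2, 0]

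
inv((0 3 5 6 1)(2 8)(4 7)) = (0 1 6 5 3)(2 8)(4 7)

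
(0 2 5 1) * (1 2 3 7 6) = (0 3 7 6 1)(2 5)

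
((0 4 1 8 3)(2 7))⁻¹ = (0 3 8 1 4)(2 7)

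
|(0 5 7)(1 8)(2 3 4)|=6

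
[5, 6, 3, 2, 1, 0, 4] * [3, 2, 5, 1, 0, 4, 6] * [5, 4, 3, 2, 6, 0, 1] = [6, 1, 4, 0, 3, 2, 5]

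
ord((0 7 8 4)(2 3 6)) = 12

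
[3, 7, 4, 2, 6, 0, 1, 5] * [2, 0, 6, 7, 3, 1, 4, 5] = [7, 5, 3, 6, 4, 2, 0, 1]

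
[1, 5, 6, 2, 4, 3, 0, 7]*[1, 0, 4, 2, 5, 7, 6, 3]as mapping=[0→0, 1→7, 2→6, 3→4, 4→5, 5→2, 6→1, 7→3]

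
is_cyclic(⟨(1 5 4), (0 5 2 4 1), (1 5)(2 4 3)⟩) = no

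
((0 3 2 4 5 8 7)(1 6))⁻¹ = (0 7 8 5 4 2 3)(1 6)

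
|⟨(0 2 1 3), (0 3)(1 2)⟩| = 8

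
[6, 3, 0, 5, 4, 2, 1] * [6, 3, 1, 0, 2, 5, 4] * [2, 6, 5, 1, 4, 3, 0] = [4, 2, 0, 3, 5, 6, 1]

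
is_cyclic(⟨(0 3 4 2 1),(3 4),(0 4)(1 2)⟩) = no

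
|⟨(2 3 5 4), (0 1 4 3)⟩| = 720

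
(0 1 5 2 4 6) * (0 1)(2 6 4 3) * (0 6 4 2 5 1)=(0 6)(2 3 5 4)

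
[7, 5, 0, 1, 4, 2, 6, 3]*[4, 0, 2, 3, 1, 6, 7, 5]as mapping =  [0→5, 1→6, 2→4, 3→0, 4→1, 5→2, 6→7, 7→3]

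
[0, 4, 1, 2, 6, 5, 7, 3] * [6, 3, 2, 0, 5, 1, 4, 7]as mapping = [0→6, 1→5, 2→3, 3→2, 4→4, 5→1, 6→7, 7→0]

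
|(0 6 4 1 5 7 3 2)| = 8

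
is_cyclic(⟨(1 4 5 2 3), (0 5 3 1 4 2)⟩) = no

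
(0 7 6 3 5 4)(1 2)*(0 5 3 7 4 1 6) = (0 4 5 1 2 6 7)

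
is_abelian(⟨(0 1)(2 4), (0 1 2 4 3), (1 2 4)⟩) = no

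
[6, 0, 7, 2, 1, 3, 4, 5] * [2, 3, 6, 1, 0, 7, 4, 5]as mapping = [0→4, 1→2, 2→5, 3→6, 4→3, 5→1, 6→0, 7→7]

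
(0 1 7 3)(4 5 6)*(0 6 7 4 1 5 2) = (0 5 7 3 6 1 4 2)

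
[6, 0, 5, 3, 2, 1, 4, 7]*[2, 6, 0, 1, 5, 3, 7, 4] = [7, 2, 3, 1, 0, 6, 5, 4]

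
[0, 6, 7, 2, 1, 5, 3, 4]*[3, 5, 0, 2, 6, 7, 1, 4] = [3, 1, 4, 0, 5, 7, 2, 6]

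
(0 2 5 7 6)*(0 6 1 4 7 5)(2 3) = (0 3 2)(1 4 7)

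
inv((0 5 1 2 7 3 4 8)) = (0 8 4 3 7 2 1 5)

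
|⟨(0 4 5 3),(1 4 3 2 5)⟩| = 120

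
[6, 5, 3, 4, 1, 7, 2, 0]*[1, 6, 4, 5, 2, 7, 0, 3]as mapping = [0→0, 1→7, 2→5, 3→2, 4→6, 5→3, 6→4, 7→1]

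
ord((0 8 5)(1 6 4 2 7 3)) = 6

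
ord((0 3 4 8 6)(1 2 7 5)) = 20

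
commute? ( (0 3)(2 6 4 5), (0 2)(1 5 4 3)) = no: (0 3)(2 6 4 5)*(0 2)(1 5 4 3) = (0 1 5)(2 6 3), (0 2)(1 5 4 3)*(0 3)(2 6 4 5) = (0 6 4)(1 2 3)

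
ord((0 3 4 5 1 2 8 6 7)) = 9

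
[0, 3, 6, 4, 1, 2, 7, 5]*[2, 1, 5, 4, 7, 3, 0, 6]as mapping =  [0→2, 1→4, 2→0, 3→7, 4→1, 5→5, 6→6, 7→3]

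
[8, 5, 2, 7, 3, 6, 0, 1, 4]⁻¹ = [6, 7, 2, 4, 8, 1, 5, 3, 0]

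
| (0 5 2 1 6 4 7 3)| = 8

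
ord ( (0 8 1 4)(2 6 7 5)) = 4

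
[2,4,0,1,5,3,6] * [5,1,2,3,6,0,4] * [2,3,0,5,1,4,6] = [0,6,4,3,2,5,1]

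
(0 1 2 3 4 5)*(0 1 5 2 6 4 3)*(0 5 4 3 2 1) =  (0 4 1 6 3 2 5)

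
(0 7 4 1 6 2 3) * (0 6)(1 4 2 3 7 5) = (0 5 1)(2 7)(3 6)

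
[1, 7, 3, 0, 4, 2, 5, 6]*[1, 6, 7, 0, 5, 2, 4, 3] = [6, 3, 0, 1, 5, 7, 2, 4]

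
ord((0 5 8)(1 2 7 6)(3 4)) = 12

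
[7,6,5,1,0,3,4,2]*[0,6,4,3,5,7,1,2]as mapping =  [0→2,1→1,2→7,3→6,4→0,5→3,6→5,7→4]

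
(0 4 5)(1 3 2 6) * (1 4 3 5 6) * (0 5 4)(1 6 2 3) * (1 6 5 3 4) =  (0 6)(2 5 3 4)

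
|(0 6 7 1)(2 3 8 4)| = 4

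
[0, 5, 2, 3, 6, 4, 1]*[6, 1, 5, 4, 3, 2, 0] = [6, 2, 5, 4, 0, 3, 1] 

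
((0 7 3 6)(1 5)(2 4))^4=()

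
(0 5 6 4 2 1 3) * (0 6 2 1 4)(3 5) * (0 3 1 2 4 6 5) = (0 1)(2 6 3 5 4)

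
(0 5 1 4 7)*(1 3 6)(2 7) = (0 5 3 6 1 4 2 7)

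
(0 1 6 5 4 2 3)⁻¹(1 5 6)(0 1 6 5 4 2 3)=(4 5 6)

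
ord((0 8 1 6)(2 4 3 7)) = 4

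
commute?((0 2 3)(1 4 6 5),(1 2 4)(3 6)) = no:(0 2 3)(1 4 6 5)*(1 2 4)(3 6) = (0 4 3)(2 6 5),(1 2 4)(3 6)*(0 2 3)(1 4 6 5) = (0 2 6)(1 3 5)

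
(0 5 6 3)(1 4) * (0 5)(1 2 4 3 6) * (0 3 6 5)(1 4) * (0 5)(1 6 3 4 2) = (0 4 1 3 5 2 6)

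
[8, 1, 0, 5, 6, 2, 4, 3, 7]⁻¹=[2, 1, 5, 7, 6, 3, 4, 8, 0]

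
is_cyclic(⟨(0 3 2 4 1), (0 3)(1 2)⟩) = no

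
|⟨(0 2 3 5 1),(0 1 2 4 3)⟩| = 360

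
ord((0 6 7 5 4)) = 5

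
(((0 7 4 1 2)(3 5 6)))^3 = (0 1 7 2 4)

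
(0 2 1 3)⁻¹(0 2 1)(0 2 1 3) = (1 3 2)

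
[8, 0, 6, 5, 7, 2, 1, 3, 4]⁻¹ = [1, 6, 5, 7, 8, 3, 2, 4, 0]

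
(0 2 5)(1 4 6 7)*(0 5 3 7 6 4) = (0 2 3 7 1)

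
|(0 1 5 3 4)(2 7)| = 10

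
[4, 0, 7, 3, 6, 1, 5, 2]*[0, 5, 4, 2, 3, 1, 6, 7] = [3, 0, 7, 2, 6, 5, 1, 4]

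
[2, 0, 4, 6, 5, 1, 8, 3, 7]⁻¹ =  [1, 5, 0, 7, 2, 4, 3, 8, 6]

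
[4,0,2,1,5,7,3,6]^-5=[5,4,2,0,7,6,1,3]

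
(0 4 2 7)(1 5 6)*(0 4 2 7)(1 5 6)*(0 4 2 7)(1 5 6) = (0 7 2 4)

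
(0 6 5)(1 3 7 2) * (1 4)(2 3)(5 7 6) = (0 5)(1 2 4)(3 6 7)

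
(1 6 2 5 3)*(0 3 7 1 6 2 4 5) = (0 3 6 4 5 7 1 2) 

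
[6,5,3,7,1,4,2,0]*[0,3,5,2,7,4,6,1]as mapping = [0→6,1→4,2→2,3→1,4→3,5→7,6→5,7→0]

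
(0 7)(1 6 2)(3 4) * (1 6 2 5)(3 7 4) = (0 4 7)(1 2 6 5)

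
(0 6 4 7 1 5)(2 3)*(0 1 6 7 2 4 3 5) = (0 7 6 3 4 2 5 1)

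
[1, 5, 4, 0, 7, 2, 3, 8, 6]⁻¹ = [3, 0, 5, 6, 2, 1, 8, 4, 7]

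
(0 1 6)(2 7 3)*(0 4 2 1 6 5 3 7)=(0 6 4 2)(1 5 3)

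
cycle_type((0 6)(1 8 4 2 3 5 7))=2.7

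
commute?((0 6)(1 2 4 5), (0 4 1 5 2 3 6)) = no:(0 6)(1 2 4 5)*(0 4 1 5 2 3 6) = (1 3 6 4 2), (0 4 1 5 2 3 6)*(0 6)(1 2 4 5) = (0 5 4 2 3)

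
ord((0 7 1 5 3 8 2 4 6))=9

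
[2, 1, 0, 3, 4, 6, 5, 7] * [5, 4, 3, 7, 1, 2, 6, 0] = [3, 4, 5, 7, 1, 6, 2, 0] 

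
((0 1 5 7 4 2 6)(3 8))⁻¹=(0 6 2 4 7 5 1)(3 8)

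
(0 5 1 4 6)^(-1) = (0 6 4 1 5)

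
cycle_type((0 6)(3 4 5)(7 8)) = 2^2.3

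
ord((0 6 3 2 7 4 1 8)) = 8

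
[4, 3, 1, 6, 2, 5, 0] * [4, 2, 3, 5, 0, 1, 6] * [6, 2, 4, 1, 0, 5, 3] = [6, 5, 4, 3, 1, 2, 0]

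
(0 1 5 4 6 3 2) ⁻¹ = (0 2 3 6 4 5 1) 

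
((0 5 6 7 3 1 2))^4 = (0 3 5 1 6 2 7)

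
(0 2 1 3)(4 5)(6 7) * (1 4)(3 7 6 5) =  (0 2 4 3)(1 7 5)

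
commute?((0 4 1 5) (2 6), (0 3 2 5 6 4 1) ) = no:(0 4 1 5) (2 6) * (0 3 2 5 6 4 1) = (0 1 6 5 3 2 4), (0 3 2 5 6 4 1) * (0 4 1 5) (2 6) = (0 3 6 1 4 5 2) 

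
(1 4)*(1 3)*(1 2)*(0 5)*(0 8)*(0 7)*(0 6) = (0 5 8 7 6)(1 4 3 2)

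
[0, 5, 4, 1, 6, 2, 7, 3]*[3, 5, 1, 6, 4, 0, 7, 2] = [3, 0, 4, 5, 7, 1, 2, 6]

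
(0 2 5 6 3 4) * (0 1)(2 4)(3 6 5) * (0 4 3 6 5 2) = (0 3)(1 4)(2 6 5)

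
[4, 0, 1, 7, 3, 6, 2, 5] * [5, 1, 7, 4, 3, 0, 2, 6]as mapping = [0→3, 1→5, 2→1, 3→6, 4→4, 5→2, 6→7, 7→0]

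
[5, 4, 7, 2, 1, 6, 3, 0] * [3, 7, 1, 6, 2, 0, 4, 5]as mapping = [0→0, 1→2, 2→5, 3→1, 4→7, 5→4, 6→6, 7→3]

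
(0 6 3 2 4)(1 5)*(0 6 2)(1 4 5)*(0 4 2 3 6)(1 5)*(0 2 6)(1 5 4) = (0 3 1 4 2 5 6)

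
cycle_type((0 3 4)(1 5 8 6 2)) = 3.5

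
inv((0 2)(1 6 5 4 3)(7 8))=(0 2)(1 3 4 5 6)(7 8)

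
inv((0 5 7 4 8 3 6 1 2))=(0 2 1 6 3 8 4 7 5)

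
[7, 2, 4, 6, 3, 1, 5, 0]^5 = [7, 5, 1, 4, 2, 6, 3, 0]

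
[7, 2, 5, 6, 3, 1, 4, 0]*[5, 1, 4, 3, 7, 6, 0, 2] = [2, 4, 6, 0, 3, 1, 7, 5]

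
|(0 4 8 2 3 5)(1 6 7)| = 6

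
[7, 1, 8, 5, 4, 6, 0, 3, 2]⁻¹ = [6, 1, 8, 7, 4, 3, 5, 0, 2]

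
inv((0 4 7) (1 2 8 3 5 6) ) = (0 7 4) (1 6 5 3 8 2) 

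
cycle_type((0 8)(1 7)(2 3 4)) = 2^2.3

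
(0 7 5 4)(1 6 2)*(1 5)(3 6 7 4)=(0 4)(1 7)(2 5 3 6)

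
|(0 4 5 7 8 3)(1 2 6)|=6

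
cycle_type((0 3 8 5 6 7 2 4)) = 8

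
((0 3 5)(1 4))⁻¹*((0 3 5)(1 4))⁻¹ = (0 3 5)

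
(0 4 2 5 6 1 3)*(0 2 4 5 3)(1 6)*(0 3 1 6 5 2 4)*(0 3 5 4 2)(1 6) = (1 5)(2 6 4 3)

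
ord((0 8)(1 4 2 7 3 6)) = 6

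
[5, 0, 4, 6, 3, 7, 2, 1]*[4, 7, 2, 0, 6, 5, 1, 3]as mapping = [0→5, 1→4, 2→6, 3→1, 4→0, 5→3, 6→2, 7→7]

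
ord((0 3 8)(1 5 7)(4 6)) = 6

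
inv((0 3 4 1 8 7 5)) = (0 5 7 8 1 4 3)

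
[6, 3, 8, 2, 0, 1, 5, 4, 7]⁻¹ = [4, 5, 3, 1, 7, 6, 0, 8, 2]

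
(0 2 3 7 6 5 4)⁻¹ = (0 4 5 6 7 3 2)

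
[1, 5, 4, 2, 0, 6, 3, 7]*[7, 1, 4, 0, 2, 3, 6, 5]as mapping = [0→1, 1→3, 2→2, 3→4, 4→7, 5→6, 6→0, 7→5]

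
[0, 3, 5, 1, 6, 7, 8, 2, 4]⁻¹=[0, 3, 7, 1, 8, 2, 4, 5, 6]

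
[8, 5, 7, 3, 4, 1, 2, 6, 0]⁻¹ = [8, 5, 6, 3, 4, 1, 7, 2, 0]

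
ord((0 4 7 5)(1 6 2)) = 12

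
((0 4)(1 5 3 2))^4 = ()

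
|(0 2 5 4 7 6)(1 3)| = 6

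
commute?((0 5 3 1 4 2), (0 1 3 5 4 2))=no:(0 5 3 1 4 2) * (0 1 3 5 4 2)=(0 4)(1 2), (0 1 3 5 4 2) * (0 5 3 1 4 2)=(0 4)(2 5)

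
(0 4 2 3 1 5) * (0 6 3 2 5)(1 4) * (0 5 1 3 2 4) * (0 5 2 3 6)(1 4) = (0 6 3 5)(1 2)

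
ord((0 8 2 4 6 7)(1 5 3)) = 6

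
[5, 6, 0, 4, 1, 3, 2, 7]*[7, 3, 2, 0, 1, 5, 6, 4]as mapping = [0→5, 1→6, 2→7, 3→1, 4→3, 5→0, 6→2, 7→4]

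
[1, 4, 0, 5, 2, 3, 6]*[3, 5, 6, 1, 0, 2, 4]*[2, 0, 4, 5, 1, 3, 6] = [3, 2, 5, 4, 6, 0, 1]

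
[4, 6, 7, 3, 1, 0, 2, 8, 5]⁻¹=[5, 4, 6, 3, 0, 8, 1, 2, 7]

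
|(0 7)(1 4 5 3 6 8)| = 6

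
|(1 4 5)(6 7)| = 6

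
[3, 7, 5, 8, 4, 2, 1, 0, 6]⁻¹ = [7, 6, 5, 0, 4, 2, 8, 1, 3]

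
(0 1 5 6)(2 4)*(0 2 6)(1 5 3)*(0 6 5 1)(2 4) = (0 1 3)(4 5 6)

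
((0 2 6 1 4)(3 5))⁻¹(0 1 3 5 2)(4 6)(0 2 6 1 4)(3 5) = (0 1)(2 4 5 3 6)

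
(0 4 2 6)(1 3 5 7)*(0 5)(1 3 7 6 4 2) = (0 2 4 1 7 3)(5 6)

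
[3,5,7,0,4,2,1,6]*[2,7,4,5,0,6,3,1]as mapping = [0→5,1→6,2→1,3→2,4→0,5→4,6→7,7→3]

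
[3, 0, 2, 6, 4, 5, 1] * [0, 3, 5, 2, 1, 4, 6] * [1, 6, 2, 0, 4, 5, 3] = [2, 1, 5, 3, 6, 4, 0]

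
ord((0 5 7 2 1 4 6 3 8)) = 9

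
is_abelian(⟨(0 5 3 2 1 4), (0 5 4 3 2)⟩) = no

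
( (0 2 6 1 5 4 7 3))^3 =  (0 1 7 2 5 3 6 4)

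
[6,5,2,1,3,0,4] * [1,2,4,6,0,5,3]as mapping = [0→3,1→5,2→4,3→2,4→6,5→1,6→0]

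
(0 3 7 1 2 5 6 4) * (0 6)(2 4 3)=(0 2 5)(1 4 6 3 7)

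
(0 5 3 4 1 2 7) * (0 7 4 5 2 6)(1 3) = (0 2 4 3 5 1 6)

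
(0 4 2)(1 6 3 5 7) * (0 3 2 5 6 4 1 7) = (0 1 4 5)(2 3 6)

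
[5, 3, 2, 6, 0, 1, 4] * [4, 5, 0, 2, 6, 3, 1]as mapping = [0→3, 1→2, 2→0, 3→1, 4→4, 5→5, 6→6]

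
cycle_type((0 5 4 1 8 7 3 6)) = 8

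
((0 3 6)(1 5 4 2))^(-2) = (0 3 6)(1 4)(2 5)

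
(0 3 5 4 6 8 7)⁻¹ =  (0 7 8 6 4 5 3)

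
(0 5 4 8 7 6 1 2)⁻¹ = (0 2 1 6 7 8 4 5)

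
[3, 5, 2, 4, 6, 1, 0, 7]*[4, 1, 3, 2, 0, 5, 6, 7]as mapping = [0→2, 1→5, 2→3, 3→0, 4→6, 5→1, 6→4, 7→7]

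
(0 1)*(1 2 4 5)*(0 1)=(0 2 4 5)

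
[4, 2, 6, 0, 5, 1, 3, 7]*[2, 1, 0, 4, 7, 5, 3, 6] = [7, 0, 3, 2, 5, 1, 4, 6]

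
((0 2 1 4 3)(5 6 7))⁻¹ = (0 3 4 1 2)(5 7 6)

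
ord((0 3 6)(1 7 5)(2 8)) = 6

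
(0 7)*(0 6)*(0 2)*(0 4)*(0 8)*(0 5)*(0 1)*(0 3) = (0 7 6 2 4 8 5 1 3)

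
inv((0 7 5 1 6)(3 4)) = (0 6 1 5 7)(3 4)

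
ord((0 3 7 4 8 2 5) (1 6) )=14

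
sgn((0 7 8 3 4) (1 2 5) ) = 1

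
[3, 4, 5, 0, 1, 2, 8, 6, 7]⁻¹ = [3, 4, 5, 0, 1, 2, 7, 8, 6]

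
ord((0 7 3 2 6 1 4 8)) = 8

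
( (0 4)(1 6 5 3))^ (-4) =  ()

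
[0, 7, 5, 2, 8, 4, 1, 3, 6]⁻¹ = [0, 6, 3, 7, 5, 2, 8, 1, 4]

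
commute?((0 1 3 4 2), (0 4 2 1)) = no:(0 1 3 4 2)*(0 4 2 1) = (1 3 2 4), (0 4 2 1)*(0 1 3 4 2) = (0 2 3 4)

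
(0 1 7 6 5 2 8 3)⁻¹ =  (0 3 8 2 5 6 7 1)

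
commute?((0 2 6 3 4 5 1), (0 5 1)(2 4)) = no:(0 2 6 3 4 5 1)*(0 5 1)(2 4) = (0 4 1 5)(2 6 3), (0 5 1)(2 4)*(0 2 6 3 4 5 1) = (0 1 2 5)(3 4 6)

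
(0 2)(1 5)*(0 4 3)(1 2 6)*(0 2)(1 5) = (0 6 5)(2 4 3)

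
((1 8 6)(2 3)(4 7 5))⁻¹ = (1 6 8)(2 3)(4 5 7)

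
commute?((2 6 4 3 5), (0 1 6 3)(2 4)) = no:(2 6 4 3 5)*(0 1 6 3)(2 4) = (0 1 6 2 3 5 4), (0 1 6 3)(2 4)*(2 6 4 3 5) = (0 1 4 6 5 2 3)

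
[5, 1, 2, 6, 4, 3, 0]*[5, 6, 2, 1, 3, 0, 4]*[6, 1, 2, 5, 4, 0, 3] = [6, 3, 2, 4, 5, 1, 0]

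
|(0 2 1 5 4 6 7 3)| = 8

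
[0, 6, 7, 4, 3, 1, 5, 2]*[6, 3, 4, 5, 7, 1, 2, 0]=[6, 2, 0, 7, 5, 3, 1, 4]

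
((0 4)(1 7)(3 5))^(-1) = (0 4)(1 7)(3 5)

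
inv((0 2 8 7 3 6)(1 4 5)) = (0 6 3 7 8 2)(1 5 4)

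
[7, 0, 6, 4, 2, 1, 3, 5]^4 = [0, 1, 2, 3, 4, 5, 6, 7]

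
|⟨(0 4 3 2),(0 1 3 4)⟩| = 120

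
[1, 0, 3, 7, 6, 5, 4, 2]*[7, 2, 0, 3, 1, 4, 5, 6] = [2, 7, 3, 6, 5, 4, 1, 0]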